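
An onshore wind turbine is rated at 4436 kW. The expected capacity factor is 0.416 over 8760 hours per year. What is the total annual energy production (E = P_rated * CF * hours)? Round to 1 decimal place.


Annual energy = rated_kW * capacity_factor * hours_per_year
Given: P_rated = 4436 kW, CF = 0.416, hours = 8760
E = 4436 * 0.416 * 8760
E = 16165493.8 kWh

16165493.8


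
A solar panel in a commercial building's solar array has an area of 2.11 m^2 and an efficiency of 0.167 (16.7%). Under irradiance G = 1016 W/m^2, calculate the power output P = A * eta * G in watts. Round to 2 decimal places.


Use the solar power formula P = A * eta * G.
Given: A = 2.11 m^2, eta = 0.167, G = 1016 W/m^2
P = 2.11 * 0.167 * 1016
P = 358.01 W

358.01


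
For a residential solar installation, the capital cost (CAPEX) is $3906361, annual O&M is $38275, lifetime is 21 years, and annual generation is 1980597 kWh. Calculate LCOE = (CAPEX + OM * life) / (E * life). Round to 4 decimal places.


Total cost = CAPEX + OM * lifetime = 3906361 + 38275 * 21 = 3906361 + 803775 = 4710136
Total generation = annual * lifetime = 1980597 * 21 = 41592537 kWh
LCOE = 4710136 / 41592537
LCOE = 0.1132 $/kWh

0.1132


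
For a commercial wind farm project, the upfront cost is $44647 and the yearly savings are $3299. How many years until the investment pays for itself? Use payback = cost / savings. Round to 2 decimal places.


Simple payback period = initial cost / annual savings
Payback = 44647 / 3299
Payback = 13.53 years

13.53


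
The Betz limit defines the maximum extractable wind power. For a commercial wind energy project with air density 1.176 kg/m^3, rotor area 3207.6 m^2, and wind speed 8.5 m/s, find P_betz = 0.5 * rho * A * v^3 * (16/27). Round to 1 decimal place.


The Betz coefficient Cp_max = 16/27 = 0.5926
v^3 = 8.5^3 = 614.125
P_betz = 0.5 * rho * A * v^3 * Cp_max
P_betz = 0.5 * 1.176 * 3207.6 * 614.125 * 0.5926
P_betz = 686389.3 W

686389.3


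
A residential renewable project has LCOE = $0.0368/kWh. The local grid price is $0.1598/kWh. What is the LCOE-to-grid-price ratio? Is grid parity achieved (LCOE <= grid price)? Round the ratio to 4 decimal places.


Compare LCOE to grid price:
  LCOE = $0.0368/kWh, Grid price = $0.1598/kWh
  Ratio = LCOE / grid_price = 0.0368 / 0.1598 = 0.2303
  Grid parity achieved (ratio <= 1)? yes

0.2303


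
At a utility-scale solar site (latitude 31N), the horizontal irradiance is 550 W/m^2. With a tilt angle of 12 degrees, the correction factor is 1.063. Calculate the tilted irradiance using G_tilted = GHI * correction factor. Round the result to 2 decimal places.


Identify the given values:
  GHI = 550 W/m^2, tilt correction factor = 1.063
Apply the formula G_tilted = GHI * factor:
  G_tilted = 550 * 1.063
  G_tilted = 584.65 W/m^2

584.65


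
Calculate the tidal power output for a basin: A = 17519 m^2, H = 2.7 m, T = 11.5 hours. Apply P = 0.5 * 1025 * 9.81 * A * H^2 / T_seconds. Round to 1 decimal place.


Convert period to seconds: T = 11.5 * 3600 = 41400.0 s
H^2 = 2.7^2 = 7.29
P = 0.5 * rho * g * A * H^2 / T
P = 0.5 * 1025 * 9.81 * 17519 * 7.29 / 41400.0
P = 15509.6 W

15509.6


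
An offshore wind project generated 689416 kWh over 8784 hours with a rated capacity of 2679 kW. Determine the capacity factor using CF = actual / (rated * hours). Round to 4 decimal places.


Capacity factor = actual output / maximum possible output
Maximum possible = rated * hours = 2679 * 8784 = 23532336 kWh
CF = 689416 / 23532336
CF = 0.0293

0.0293


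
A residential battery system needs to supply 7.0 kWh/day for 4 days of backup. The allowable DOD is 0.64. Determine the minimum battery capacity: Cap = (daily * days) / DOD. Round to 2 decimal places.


Total energy needed = daily * days = 7.0 * 4 = 28.0 kWh
Account for depth of discharge:
  Cap = total_energy / DOD = 28.0 / 0.64
  Cap = 43.75 kWh

43.75


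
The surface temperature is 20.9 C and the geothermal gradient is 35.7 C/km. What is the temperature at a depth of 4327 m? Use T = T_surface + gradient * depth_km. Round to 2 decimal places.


Convert depth to km: 4327 / 1000 = 4.327 km
Temperature increase = gradient * depth_km = 35.7 * 4.327 = 154.47 C
Temperature at depth = T_surface + delta_T = 20.9 + 154.47
T = 175.37 C

175.37


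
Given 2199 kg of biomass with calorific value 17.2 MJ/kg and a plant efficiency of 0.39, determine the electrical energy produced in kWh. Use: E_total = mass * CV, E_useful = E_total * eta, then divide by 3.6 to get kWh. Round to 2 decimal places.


Total energy = mass * CV = 2199 * 17.2 = 37822.8 MJ
Useful energy = total * eta = 37822.8 * 0.39 = 14750.89 MJ
Convert to kWh: 14750.89 / 3.6
Useful energy = 4097.47 kWh

4097.47


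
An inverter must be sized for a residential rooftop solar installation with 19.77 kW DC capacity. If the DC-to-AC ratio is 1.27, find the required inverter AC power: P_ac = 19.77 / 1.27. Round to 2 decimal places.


The inverter AC capacity is determined by the DC/AC ratio.
Given: P_dc = 19.77 kW, DC/AC ratio = 1.27
P_ac = P_dc / ratio = 19.77 / 1.27
P_ac = 15.57 kW

15.57


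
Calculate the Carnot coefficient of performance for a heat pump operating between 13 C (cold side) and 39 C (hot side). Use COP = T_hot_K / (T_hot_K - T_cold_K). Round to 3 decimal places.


Convert to Kelvin:
  T_hot = 39 + 273.15 = 312.15 K
  T_cold = 13 + 273.15 = 286.15 K
Apply Carnot COP formula:
  COP = T_hot_K / (T_hot_K - T_cold_K) = 312.15 / 26.0
  COP = 12.006

12.006


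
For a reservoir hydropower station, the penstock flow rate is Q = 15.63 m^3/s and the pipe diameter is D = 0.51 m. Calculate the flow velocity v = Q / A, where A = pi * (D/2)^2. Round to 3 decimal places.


Compute pipe cross-sectional area:
  A = pi * (D/2)^2 = pi * (0.51/2)^2 = 0.2043 m^2
Calculate velocity:
  v = Q / A = 15.63 / 0.2043
  v = 76.512 m/s

76.512


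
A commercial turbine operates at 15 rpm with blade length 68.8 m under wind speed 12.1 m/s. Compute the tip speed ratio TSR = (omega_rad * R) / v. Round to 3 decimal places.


Convert rotational speed to rad/s:
  omega = 15 * 2 * pi / 60 = 1.5708 rad/s
Compute tip speed:
  v_tip = omega * R = 1.5708 * 68.8 = 108.071 m/s
Tip speed ratio:
  TSR = v_tip / v_wind = 108.071 / 12.1 = 8.931

8.931


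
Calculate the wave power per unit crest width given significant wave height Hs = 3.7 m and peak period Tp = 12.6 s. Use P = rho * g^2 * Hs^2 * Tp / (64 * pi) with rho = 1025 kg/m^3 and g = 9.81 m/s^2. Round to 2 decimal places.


Apply wave power formula:
  g^2 = 9.81^2 = 96.2361
  Hs^2 = 3.7^2 = 13.69
  Numerator = rho * g^2 * Hs^2 * Tp = 1025 * 96.2361 * 13.69 * 12.6 = 17015153.58
  Denominator = 64 * pi = 201.0619
  P = 17015153.58 / 201.0619 = 84626.43 W/m

84626.43


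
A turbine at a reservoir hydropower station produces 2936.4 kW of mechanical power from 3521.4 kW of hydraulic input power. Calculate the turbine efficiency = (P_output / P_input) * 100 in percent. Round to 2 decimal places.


Turbine efficiency = (output power / input power) * 100
eta = (2936.4 / 3521.4) * 100
eta = 83.39%

83.39


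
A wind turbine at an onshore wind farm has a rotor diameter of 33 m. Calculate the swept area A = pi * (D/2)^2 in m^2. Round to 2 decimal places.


Compute the rotor radius:
  r = D / 2 = 33 / 2 = 16.5 m
Calculate swept area:
  A = pi * r^2 = pi * 16.5^2
  A = 855.30 m^2

855.30


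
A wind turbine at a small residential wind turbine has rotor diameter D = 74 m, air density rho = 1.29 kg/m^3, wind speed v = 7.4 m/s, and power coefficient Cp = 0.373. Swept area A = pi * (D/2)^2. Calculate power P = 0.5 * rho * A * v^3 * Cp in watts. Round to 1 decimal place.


Step 1 -- Compute swept area:
  A = pi * (D/2)^2 = pi * (74/2)^2 = 4300.84 m^2
Step 2 -- Apply wind power equation:
  P = 0.5 * rho * A * v^3 * Cp
  v^3 = 7.4^3 = 405.224
  P = 0.5 * 1.29 * 4300.84 * 405.224 * 0.373
  P = 419292.4 W

419292.4


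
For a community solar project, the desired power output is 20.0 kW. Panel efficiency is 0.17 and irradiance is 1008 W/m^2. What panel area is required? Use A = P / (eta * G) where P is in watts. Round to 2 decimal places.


Convert target power to watts: P = 20.0 * 1000 = 20000.0 W
Compute denominator: eta * G = 0.17 * 1008 = 171.36
Required area A = P / (eta * G) = 20000.0 / 171.36
A = 116.71 m^2

116.71


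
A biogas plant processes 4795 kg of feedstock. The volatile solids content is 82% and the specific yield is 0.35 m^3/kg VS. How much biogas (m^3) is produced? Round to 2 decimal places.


Compute volatile solids:
  VS = mass * VS_fraction = 4795 * 0.82 = 3931.9 kg
Calculate biogas volume:
  Biogas = VS * specific_yield = 3931.9 * 0.35
  Biogas = 1376.17 m^3

1376.17


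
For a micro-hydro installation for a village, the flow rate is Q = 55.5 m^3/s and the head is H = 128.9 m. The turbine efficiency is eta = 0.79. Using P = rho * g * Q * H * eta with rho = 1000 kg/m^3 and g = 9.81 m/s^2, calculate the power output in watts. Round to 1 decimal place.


Apply the hydropower formula P = rho * g * Q * H * eta
rho * g = 1000 * 9.81 = 9810.0
P = 9810.0 * 55.5 * 128.9 * 0.79
P = 55442397.1 W

55442397.1


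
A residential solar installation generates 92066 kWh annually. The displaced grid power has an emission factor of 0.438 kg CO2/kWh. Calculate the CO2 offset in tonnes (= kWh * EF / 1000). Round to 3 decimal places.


CO2 offset in kg = generation * emission_factor
CO2 offset = 92066 * 0.438 = 40324.91 kg
Convert to tonnes:
  CO2 offset = 40324.91 / 1000 = 40.325 tonnes

40.325


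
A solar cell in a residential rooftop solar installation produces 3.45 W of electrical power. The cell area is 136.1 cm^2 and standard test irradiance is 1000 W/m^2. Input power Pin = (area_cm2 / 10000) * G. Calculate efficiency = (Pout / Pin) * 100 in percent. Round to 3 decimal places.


First compute the input power:
  Pin = area_cm2 / 10000 * G = 136.1 / 10000 * 1000 = 13.61 W
Then compute efficiency:
  Efficiency = (Pout / Pin) * 100 = (3.45 / 13.61) * 100
  Efficiency = 25.349%

25.349


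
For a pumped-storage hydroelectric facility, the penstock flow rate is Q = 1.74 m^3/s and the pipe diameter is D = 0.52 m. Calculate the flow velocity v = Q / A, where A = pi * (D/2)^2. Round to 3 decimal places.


Compute pipe cross-sectional area:
  A = pi * (D/2)^2 = pi * (0.52/2)^2 = 0.2124 m^2
Calculate velocity:
  v = Q / A = 1.74 / 0.2124
  v = 8.193 m/s

8.193


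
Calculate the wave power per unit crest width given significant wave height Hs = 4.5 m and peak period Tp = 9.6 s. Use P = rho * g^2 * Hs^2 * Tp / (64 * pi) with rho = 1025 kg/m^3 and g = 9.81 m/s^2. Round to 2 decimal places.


Apply wave power formula:
  g^2 = 9.81^2 = 96.2361
  Hs^2 = 4.5^2 = 20.25
  Numerator = rho * g^2 * Hs^2 * Tp = 1025 * 96.2361 * 20.25 * 9.6 = 19176005.29
  Denominator = 64 * pi = 201.0619
  P = 19176005.29 / 201.0619 = 95373.63 W/m

95373.63


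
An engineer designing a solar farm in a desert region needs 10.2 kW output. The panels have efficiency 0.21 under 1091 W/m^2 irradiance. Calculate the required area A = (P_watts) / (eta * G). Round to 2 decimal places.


Convert target power to watts: P = 10.2 * 1000 = 10200.0 W
Compute denominator: eta * G = 0.21 * 1091 = 229.11
Required area A = P / (eta * G) = 10200.0 / 229.11
A = 44.52 m^2

44.52


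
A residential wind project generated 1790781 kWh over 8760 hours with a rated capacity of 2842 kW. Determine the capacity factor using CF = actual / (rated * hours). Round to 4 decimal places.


Capacity factor = actual output / maximum possible output
Maximum possible = rated * hours = 2842 * 8760 = 24895920 kWh
CF = 1790781 / 24895920
CF = 0.0719

0.0719


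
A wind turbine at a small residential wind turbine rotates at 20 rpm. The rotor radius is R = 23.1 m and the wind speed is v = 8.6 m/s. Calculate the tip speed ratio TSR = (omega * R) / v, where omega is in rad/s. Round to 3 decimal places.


Convert rotational speed to rad/s:
  omega = 20 * 2 * pi / 60 = 2.0944 rad/s
Compute tip speed:
  v_tip = omega * R = 2.0944 * 23.1 = 48.381 m/s
Tip speed ratio:
  TSR = v_tip / v_wind = 48.381 / 8.6 = 5.626

5.626


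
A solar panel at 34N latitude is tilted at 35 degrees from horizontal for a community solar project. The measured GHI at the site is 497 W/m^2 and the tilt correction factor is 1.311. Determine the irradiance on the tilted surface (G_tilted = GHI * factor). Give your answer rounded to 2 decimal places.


Identify the given values:
  GHI = 497 W/m^2, tilt correction factor = 1.311
Apply the formula G_tilted = GHI * factor:
  G_tilted = 497 * 1.311
  G_tilted = 651.57 W/m^2

651.57


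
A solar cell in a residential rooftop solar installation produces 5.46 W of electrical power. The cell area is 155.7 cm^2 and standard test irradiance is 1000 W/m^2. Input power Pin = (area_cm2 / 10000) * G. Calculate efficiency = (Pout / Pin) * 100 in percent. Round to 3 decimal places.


First compute the input power:
  Pin = area_cm2 / 10000 * G = 155.7 / 10000 * 1000 = 15.57 W
Then compute efficiency:
  Efficiency = (Pout / Pin) * 100 = (5.46 / 15.57) * 100
  Efficiency = 35.067%

35.067


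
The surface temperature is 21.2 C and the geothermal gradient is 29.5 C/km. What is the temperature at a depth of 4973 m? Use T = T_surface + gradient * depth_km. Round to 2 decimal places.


Convert depth to km: 4973 / 1000 = 4.973 km
Temperature increase = gradient * depth_km = 29.5 * 4.973 = 146.7 C
Temperature at depth = T_surface + delta_T = 21.2 + 146.7
T = 167.90 C

167.90


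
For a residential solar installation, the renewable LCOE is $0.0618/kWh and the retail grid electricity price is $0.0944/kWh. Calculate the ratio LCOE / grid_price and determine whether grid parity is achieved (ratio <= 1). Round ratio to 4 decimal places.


Compare LCOE to grid price:
  LCOE = $0.0618/kWh, Grid price = $0.0944/kWh
  Ratio = LCOE / grid_price = 0.0618 / 0.0944 = 0.6547
  Grid parity achieved (ratio <= 1)? yes

0.6547


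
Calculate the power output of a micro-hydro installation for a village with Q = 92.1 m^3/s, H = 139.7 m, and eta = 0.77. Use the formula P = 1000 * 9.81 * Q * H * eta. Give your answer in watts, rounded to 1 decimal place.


Apply the hydropower formula P = rho * g * Q * H * eta
rho * g = 1000 * 9.81 = 9810.0
P = 9810.0 * 92.1 * 139.7 * 0.77
P = 97188699.1 W

97188699.1


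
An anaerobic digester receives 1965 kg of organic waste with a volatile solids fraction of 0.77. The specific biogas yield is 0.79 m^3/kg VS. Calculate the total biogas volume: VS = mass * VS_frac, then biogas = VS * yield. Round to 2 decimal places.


Compute volatile solids:
  VS = mass * VS_fraction = 1965 * 0.77 = 1513.05 kg
Calculate biogas volume:
  Biogas = VS * specific_yield = 1513.05 * 0.79
  Biogas = 1195.31 m^3

1195.31


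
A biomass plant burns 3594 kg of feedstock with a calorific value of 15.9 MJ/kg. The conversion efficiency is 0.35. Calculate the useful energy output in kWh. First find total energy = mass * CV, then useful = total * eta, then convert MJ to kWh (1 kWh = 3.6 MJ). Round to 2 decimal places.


Total energy = mass * CV = 3594 * 15.9 = 57144.6 MJ
Useful energy = total * eta = 57144.6 * 0.35 = 20000.61 MJ
Convert to kWh: 20000.61 / 3.6
Useful energy = 5555.73 kWh

5555.73


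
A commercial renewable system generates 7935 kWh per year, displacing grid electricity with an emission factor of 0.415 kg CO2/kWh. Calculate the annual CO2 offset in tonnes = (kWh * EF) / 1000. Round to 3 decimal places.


CO2 offset in kg = generation * emission_factor
CO2 offset = 7935 * 0.415 = 3293.03 kg
Convert to tonnes:
  CO2 offset = 3293.03 / 1000 = 3.293 tonnes

3.293


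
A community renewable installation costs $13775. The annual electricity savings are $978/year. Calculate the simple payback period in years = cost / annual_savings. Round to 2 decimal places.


Simple payback period = initial cost / annual savings
Payback = 13775 / 978
Payback = 14.08 years

14.08


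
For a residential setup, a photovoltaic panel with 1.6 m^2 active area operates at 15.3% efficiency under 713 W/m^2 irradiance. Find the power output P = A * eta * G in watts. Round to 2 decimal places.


Use the solar power formula P = A * eta * G.
Given: A = 1.6 m^2, eta = 0.153, G = 713 W/m^2
P = 1.6 * 0.153 * 713
P = 174.54 W

174.54


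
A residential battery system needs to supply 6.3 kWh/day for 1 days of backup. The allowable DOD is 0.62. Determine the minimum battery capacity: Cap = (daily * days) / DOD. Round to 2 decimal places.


Total energy needed = daily * days = 6.3 * 1 = 6.3 kWh
Account for depth of discharge:
  Cap = total_energy / DOD = 6.3 / 0.62
  Cap = 10.16 kWh

10.16


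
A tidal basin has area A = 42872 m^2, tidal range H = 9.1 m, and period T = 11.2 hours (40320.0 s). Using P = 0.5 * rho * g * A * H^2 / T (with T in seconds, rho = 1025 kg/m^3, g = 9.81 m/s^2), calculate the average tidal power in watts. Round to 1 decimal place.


Convert period to seconds: T = 11.2 * 3600 = 40320.0 s
H^2 = 9.1^2 = 82.81
P = 0.5 * rho * g * A * H^2 / T
P = 0.5 * 1025 * 9.81 * 42872 * 82.81 / 40320.0
P = 442689.2 W

442689.2


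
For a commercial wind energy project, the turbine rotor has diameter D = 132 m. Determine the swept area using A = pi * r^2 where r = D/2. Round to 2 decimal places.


Compute the rotor radius:
  r = D / 2 = 132 / 2 = 66.0 m
Calculate swept area:
  A = pi * r^2 = pi * 66.0^2
  A = 13684.78 m^2

13684.78


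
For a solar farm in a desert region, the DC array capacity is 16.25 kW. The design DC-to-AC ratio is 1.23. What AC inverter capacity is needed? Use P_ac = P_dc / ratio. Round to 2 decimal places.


The inverter AC capacity is determined by the DC/AC ratio.
Given: P_dc = 16.25 kW, DC/AC ratio = 1.23
P_ac = P_dc / ratio = 16.25 / 1.23
P_ac = 13.21 kW

13.21


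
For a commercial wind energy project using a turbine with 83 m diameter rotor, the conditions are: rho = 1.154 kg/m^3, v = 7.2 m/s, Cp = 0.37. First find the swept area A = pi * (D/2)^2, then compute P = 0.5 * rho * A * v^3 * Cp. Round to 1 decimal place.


Step 1 -- Compute swept area:
  A = pi * (D/2)^2 = pi * (83/2)^2 = 5410.61 m^2
Step 2 -- Apply wind power equation:
  P = 0.5 * rho * A * v^3 * Cp
  v^3 = 7.2^3 = 373.248
  P = 0.5 * 1.154 * 5410.61 * 373.248 * 0.37
  P = 431142.8 W

431142.8


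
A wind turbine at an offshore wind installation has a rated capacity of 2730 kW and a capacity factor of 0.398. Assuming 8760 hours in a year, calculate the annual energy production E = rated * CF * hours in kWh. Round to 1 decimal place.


Annual energy = rated_kW * capacity_factor * hours_per_year
Given: P_rated = 2730 kW, CF = 0.398, hours = 8760
E = 2730 * 0.398 * 8760
E = 9518090.4 kWh

9518090.4


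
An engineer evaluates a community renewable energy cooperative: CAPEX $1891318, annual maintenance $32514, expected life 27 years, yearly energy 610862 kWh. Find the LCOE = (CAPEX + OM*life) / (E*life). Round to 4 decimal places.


Total cost = CAPEX + OM * lifetime = 1891318 + 32514 * 27 = 1891318 + 877878 = 2769196
Total generation = annual * lifetime = 610862 * 27 = 16493274 kWh
LCOE = 2769196 / 16493274
LCOE = 0.1679 $/kWh

0.1679


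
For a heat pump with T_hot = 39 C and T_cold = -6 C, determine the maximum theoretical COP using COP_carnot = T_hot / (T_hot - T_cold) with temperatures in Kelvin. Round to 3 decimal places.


Convert to Kelvin:
  T_hot = 39 + 273.15 = 312.15 K
  T_cold = -6 + 273.15 = 267.15 K
Apply Carnot COP formula:
  COP = T_hot_K / (T_hot_K - T_cold_K) = 312.15 / 45.0
  COP = 6.937

6.937


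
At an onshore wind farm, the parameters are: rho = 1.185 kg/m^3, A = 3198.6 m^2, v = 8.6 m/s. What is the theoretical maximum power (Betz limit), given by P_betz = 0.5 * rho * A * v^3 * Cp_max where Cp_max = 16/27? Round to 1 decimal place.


The Betz coefficient Cp_max = 16/27 = 0.5926
v^3 = 8.6^3 = 636.056
P_betz = 0.5 * rho * A * v^3 * Cp_max
P_betz = 0.5 * 1.185 * 3198.6 * 636.056 * 0.5926
P_betz = 714331.6 W

714331.6


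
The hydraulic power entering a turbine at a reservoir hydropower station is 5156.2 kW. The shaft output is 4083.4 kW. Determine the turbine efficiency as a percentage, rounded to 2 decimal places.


Turbine efficiency = (output power / input power) * 100
eta = (4083.4 / 5156.2) * 100
eta = 79.19%

79.19


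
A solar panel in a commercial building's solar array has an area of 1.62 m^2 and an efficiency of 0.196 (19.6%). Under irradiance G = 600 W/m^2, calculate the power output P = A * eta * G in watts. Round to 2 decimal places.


Use the solar power formula P = A * eta * G.
Given: A = 1.62 m^2, eta = 0.196, G = 600 W/m^2
P = 1.62 * 0.196 * 600
P = 190.51 W

190.51


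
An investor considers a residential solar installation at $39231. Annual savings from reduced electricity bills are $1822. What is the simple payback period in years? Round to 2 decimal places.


Simple payback period = initial cost / annual savings
Payback = 39231 / 1822
Payback = 21.53 years

21.53


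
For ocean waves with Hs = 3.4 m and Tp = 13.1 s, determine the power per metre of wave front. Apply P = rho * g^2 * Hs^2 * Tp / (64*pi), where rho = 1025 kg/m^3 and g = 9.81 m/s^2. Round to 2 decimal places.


Apply wave power formula:
  g^2 = 9.81^2 = 96.2361
  Hs^2 = 3.4^2 = 11.56
  Numerator = rho * g^2 * Hs^2 * Tp = 1025 * 96.2361 * 11.56 * 13.1 = 14937950.29
  Denominator = 64 * pi = 201.0619
  P = 14937950.29 / 201.0619 = 74295.27 W/m

74295.27


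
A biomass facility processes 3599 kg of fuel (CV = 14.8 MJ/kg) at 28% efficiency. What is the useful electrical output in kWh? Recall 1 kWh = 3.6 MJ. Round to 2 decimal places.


Total energy = mass * CV = 3599 * 14.8 = 53265.2 MJ
Useful energy = total * eta = 53265.2 * 0.28 = 14914.26 MJ
Convert to kWh: 14914.26 / 3.6
Useful energy = 4142.85 kWh

4142.85


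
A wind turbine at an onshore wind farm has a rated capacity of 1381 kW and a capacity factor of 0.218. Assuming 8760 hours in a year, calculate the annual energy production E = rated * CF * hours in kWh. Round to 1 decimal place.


Annual energy = rated_kW * capacity_factor * hours_per_year
Given: P_rated = 1381 kW, CF = 0.218, hours = 8760
E = 1381 * 0.218 * 8760
E = 2637268.1 kWh

2637268.1


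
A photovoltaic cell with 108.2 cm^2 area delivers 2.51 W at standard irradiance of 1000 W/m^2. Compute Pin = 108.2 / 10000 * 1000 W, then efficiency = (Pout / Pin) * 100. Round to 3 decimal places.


First compute the input power:
  Pin = area_cm2 / 10000 * G = 108.2 / 10000 * 1000 = 10.82 W
Then compute efficiency:
  Efficiency = (Pout / Pin) * 100 = (2.51 / 10.82) * 100
  Efficiency = 23.198%

23.198


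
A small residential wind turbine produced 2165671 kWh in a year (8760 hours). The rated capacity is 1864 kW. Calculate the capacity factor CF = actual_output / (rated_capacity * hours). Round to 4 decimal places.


Capacity factor = actual output / maximum possible output
Maximum possible = rated * hours = 1864 * 8760 = 16328640 kWh
CF = 2165671 / 16328640
CF = 0.1326

0.1326


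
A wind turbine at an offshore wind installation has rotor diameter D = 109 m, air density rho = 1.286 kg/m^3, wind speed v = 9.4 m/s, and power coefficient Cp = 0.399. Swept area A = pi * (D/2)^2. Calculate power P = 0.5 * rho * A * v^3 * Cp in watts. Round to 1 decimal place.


Step 1 -- Compute swept area:
  A = pi * (D/2)^2 = pi * (109/2)^2 = 9331.32 m^2
Step 2 -- Apply wind power equation:
  P = 0.5 * rho * A * v^3 * Cp
  v^3 = 9.4^3 = 830.584
  P = 0.5 * 1.286 * 9331.32 * 830.584 * 0.399
  P = 1988430.0 W

1988430.0


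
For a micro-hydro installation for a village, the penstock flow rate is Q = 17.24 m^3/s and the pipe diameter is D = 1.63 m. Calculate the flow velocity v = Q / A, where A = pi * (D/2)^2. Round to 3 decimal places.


Compute pipe cross-sectional area:
  A = pi * (D/2)^2 = pi * (1.63/2)^2 = 2.0867 m^2
Calculate velocity:
  v = Q / A = 17.24 / 2.0867
  v = 8.262 m/s

8.262


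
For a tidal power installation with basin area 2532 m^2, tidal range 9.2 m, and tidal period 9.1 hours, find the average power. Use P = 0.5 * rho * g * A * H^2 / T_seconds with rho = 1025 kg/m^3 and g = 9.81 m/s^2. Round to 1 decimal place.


Convert period to seconds: T = 9.1 * 3600 = 32760.0 s
H^2 = 9.2^2 = 84.64
P = 0.5 * rho * g * A * H^2 / T
P = 0.5 * 1025 * 9.81 * 2532 * 84.64 / 32760.0
P = 32889.6 W

32889.6


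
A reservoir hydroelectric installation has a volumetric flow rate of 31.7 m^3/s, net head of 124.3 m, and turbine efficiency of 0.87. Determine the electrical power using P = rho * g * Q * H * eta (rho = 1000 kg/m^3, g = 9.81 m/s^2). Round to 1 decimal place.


Apply the hydropower formula P = rho * g * Q * H * eta
rho * g = 1000 * 9.81 = 9810.0
P = 9810.0 * 31.7 * 124.3 * 0.87
P = 33629363.8 W

33629363.8


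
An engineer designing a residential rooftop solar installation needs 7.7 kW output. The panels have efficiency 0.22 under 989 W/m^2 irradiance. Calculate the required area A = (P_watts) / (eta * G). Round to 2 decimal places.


Convert target power to watts: P = 7.7 * 1000 = 7700.0 W
Compute denominator: eta * G = 0.22 * 989 = 217.58
Required area A = P / (eta * G) = 7700.0 / 217.58
A = 35.39 m^2

35.39


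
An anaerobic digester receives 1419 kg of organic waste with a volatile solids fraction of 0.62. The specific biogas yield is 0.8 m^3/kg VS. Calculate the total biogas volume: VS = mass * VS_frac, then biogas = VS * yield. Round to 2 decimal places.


Compute volatile solids:
  VS = mass * VS_fraction = 1419 * 0.62 = 879.78 kg
Calculate biogas volume:
  Biogas = VS * specific_yield = 879.78 * 0.8
  Biogas = 703.82 m^3

703.82


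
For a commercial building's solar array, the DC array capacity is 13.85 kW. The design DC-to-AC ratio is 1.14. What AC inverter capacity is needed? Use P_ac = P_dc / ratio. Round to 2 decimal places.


The inverter AC capacity is determined by the DC/AC ratio.
Given: P_dc = 13.85 kW, DC/AC ratio = 1.14
P_ac = P_dc / ratio = 13.85 / 1.14
P_ac = 12.15 kW

12.15


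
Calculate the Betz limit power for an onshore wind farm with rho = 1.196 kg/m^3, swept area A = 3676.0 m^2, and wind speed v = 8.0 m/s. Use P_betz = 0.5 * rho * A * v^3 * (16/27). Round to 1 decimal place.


The Betz coefficient Cp_max = 16/27 = 0.5926
v^3 = 8.0^3 = 512.0
P_betz = 0.5 * rho * A * v^3 * Cp_max
P_betz = 0.5 * 1.196 * 3676.0 * 512.0 * 0.5926
P_betz = 666964.7 W

666964.7


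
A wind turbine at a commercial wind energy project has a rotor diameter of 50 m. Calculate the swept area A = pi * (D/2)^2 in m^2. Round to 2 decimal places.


Compute the rotor radius:
  r = D / 2 = 50 / 2 = 25.0 m
Calculate swept area:
  A = pi * r^2 = pi * 25.0^2
  A = 1963.50 m^2

1963.50


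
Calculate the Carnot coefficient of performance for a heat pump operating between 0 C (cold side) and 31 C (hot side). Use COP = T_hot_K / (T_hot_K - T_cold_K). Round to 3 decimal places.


Convert to Kelvin:
  T_hot = 31 + 273.15 = 304.15 K
  T_cold = 0 + 273.15 = 273.15 K
Apply Carnot COP formula:
  COP = T_hot_K / (T_hot_K - T_cold_K) = 304.15 / 31.0
  COP = 9.811

9.811


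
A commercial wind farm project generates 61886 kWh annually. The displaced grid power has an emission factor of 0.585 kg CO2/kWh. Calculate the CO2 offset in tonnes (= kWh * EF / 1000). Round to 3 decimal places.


CO2 offset in kg = generation * emission_factor
CO2 offset = 61886 * 0.585 = 36203.31 kg
Convert to tonnes:
  CO2 offset = 36203.31 / 1000 = 36.203 tonnes

36.203


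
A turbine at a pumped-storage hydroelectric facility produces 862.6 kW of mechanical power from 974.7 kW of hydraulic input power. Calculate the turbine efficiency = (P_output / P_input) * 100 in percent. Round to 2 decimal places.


Turbine efficiency = (output power / input power) * 100
eta = (862.6 / 974.7) * 100
eta = 88.50%

88.50


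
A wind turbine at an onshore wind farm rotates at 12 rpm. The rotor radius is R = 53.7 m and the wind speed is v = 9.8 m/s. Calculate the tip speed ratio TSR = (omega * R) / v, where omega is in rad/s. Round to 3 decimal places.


Convert rotational speed to rad/s:
  omega = 12 * 2 * pi / 60 = 1.2566 rad/s
Compute tip speed:
  v_tip = omega * R = 1.2566 * 53.7 = 67.481 m/s
Tip speed ratio:
  TSR = v_tip / v_wind = 67.481 / 9.8 = 6.886

6.886


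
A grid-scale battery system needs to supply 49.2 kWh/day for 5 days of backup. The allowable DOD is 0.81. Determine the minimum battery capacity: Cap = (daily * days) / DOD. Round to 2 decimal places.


Total energy needed = daily * days = 49.2 * 5 = 246.0 kWh
Account for depth of discharge:
  Cap = total_energy / DOD = 246.0 / 0.81
  Cap = 303.70 kWh

303.70


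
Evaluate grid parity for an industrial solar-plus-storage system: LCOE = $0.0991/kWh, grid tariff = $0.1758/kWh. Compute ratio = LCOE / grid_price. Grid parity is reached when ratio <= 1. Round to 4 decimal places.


Compare LCOE to grid price:
  LCOE = $0.0991/kWh, Grid price = $0.1758/kWh
  Ratio = LCOE / grid_price = 0.0991 / 0.1758 = 0.5637
  Grid parity achieved (ratio <= 1)? yes

0.5637


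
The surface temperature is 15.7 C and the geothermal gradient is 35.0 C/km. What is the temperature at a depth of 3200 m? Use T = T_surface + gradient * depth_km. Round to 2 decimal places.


Convert depth to km: 3200 / 1000 = 3.2 km
Temperature increase = gradient * depth_km = 35.0 * 3.2 = 112.0 C
Temperature at depth = T_surface + delta_T = 15.7 + 112.0
T = 127.70 C

127.70


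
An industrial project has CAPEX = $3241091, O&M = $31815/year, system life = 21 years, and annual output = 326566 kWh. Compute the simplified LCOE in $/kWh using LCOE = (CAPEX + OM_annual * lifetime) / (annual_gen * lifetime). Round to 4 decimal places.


Total cost = CAPEX + OM * lifetime = 3241091 + 31815 * 21 = 3241091 + 668115 = 3909206
Total generation = annual * lifetime = 326566 * 21 = 6857886 kWh
LCOE = 3909206 / 6857886
LCOE = 0.5700 $/kWh

0.5700


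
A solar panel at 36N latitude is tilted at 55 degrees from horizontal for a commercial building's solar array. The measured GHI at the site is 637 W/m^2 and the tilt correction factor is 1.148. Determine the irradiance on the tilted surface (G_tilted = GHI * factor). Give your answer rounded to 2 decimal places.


Identify the given values:
  GHI = 637 W/m^2, tilt correction factor = 1.148
Apply the formula G_tilted = GHI * factor:
  G_tilted = 637 * 1.148
  G_tilted = 731.28 W/m^2

731.28


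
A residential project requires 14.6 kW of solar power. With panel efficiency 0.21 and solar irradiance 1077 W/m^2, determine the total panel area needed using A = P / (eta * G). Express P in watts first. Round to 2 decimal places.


Convert target power to watts: P = 14.6 * 1000 = 14600.0 W
Compute denominator: eta * G = 0.21 * 1077 = 226.17
Required area A = P / (eta * G) = 14600.0 / 226.17
A = 64.55 m^2

64.55


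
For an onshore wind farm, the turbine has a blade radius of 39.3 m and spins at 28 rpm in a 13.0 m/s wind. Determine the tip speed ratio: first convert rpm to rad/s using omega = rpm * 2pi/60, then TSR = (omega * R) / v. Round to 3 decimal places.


Convert rotational speed to rad/s:
  omega = 28 * 2 * pi / 60 = 2.9322 rad/s
Compute tip speed:
  v_tip = omega * R = 2.9322 * 39.3 = 115.234 m/s
Tip speed ratio:
  TSR = v_tip / v_wind = 115.234 / 13.0 = 8.864

8.864


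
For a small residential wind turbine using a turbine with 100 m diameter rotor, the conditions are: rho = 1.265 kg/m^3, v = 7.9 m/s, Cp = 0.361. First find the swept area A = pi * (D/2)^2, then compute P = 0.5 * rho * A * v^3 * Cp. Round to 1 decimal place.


Step 1 -- Compute swept area:
  A = pi * (D/2)^2 = pi * (100/2)^2 = 7853.98 m^2
Step 2 -- Apply wind power equation:
  P = 0.5 * rho * A * v^3 * Cp
  v^3 = 7.9^3 = 493.039
  P = 0.5 * 1.265 * 7853.98 * 493.039 * 0.361
  P = 884176.3 W

884176.3


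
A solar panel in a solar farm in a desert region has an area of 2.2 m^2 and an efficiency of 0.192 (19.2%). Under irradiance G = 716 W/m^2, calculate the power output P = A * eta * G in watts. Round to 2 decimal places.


Use the solar power formula P = A * eta * G.
Given: A = 2.2 m^2, eta = 0.192, G = 716 W/m^2
P = 2.2 * 0.192 * 716
P = 302.44 W

302.44


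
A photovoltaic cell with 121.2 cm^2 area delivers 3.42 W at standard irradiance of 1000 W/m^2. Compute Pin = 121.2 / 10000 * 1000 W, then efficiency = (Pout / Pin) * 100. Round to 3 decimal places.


First compute the input power:
  Pin = area_cm2 / 10000 * G = 121.2 / 10000 * 1000 = 12.12 W
Then compute efficiency:
  Efficiency = (Pout / Pin) * 100 = (3.42 / 12.12) * 100
  Efficiency = 28.218%

28.218


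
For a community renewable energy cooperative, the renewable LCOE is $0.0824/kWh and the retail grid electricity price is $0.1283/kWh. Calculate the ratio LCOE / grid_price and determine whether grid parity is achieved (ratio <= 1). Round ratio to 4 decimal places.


Compare LCOE to grid price:
  LCOE = $0.0824/kWh, Grid price = $0.1283/kWh
  Ratio = LCOE / grid_price = 0.0824 / 0.1283 = 0.6422
  Grid parity achieved (ratio <= 1)? yes

0.6422


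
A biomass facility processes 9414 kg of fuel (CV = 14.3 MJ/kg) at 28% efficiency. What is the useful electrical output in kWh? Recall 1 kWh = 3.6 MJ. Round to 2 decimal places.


Total energy = mass * CV = 9414 * 14.3 = 134620.2 MJ
Useful energy = total * eta = 134620.2 * 0.28 = 37693.66 MJ
Convert to kWh: 37693.66 / 3.6
Useful energy = 10470.46 kWh

10470.46


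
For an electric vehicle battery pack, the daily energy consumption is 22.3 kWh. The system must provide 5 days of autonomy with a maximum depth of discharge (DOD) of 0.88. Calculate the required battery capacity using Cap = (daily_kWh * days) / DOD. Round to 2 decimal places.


Total energy needed = daily * days = 22.3 * 5 = 111.5 kWh
Account for depth of discharge:
  Cap = total_energy / DOD = 111.5 / 0.88
  Cap = 126.70 kWh

126.70


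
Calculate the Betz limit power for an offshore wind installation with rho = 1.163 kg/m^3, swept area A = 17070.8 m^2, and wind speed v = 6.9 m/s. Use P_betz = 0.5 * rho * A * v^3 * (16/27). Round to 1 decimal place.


The Betz coefficient Cp_max = 16/27 = 0.5926
v^3 = 6.9^3 = 328.509
P_betz = 0.5 * rho * A * v^3 * Cp_max
P_betz = 0.5 * 1.163 * 17070.8 * 328.509 * 0.5926
P_betz = 1932444.7 W

1932444.7


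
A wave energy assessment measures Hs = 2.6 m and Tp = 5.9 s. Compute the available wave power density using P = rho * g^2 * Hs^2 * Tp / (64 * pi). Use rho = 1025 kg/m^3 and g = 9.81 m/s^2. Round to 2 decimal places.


Apply wave power formula:
  g^2 = 9.81^2 = 96.2361
  Hs^2 = 2.6^2 = 6.76
  Numerator = rho * g^2 * Hs^2 * Tp = 1025 * 96.2361 * 6.76 * 5.9 = 3934237.63
  Denominator = 64 * pi = 201.0619
  P = 3934237.63 / 201.0619 = 19567.29 W/m

19567.29


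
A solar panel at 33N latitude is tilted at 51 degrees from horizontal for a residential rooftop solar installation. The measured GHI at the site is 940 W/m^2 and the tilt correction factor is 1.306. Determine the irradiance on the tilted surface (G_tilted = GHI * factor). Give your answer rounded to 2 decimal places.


Identify the given values:
  GHI = 940 W/m^2, tilt correction factor = 1.306
Apply the formula G_tilted = GHI * factor:
  G_tilted = 940 * 1.306
  G_tilted = 1227.64 W/m^2

1227.64


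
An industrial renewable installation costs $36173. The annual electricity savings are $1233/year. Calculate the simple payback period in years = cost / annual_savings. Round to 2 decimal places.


Simple payback period = initial cost / annual savings
Payback = 36173 / 1233
Payback = 29.34 years

29.34


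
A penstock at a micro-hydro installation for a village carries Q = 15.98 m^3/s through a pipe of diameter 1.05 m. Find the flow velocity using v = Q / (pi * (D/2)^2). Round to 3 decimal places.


Compute pipe cross-sectional area:
  A = pi * (D/2)^2 = pi * (1.05/2)^2 = 0.8659 m^2
Calculate velocity:
  v = Q / A = 15.98 / 0.8659
  v = 18.455 m/s

18.455


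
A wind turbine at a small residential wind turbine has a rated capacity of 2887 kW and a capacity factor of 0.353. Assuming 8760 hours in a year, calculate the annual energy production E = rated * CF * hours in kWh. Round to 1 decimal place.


Annual energy = rated_kW * capacity_factor * hours_per_year
Given: P_rated = 2887 kW, CF = 0.353, hours = 8760
E = 2887 * 0.353 * 8760
E = 8927412.4 kWh

8927412.4


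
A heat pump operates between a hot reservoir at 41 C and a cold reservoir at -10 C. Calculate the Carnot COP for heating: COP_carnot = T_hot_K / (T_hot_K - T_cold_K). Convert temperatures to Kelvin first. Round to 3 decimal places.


Convert to Kelvin:
  T_hot = 41 + 273.15 = 314.15 K
  T_cold = -10 + 273.15 = 263.15 K
Apply Carnot COP formula:
  COP = T_hot_K / (T_hot_K - T_cold_K) = 314.15 / 51.0
  COP = 6.160

6.160


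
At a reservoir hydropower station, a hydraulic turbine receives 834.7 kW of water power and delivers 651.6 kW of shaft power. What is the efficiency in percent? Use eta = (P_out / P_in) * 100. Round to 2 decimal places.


Turbine efficiency = (output power / input power) * 100
eta = (651.6 / 834.7) * 100
eta = 78.06%

78.06


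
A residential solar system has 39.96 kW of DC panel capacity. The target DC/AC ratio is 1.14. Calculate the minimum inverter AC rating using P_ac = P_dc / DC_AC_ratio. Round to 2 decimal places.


The inverter AC capacity is determined by the DC/AC ratio.
Given: P_dc = 39.96 kW, DC/AC ratio = 1.14
P_ac = P_dc / ratio = 39.96 / 1.14
P_ac = 35.05 kW

35.05


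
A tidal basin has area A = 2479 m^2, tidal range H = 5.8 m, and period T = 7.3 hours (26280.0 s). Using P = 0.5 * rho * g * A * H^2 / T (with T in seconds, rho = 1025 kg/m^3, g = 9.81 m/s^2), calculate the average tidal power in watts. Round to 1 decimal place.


Convert period to seconds: T = 7.3 * 3600 = 26280.0 s
H^2 = 5.8^2 = 33.64
P = 0.5 * rho * g * A * H^2 / T
P = 0.5 * 1025 * 9.81 * 2479 * 33.64 / 26280.0
P = 15954.0 W

15954.0


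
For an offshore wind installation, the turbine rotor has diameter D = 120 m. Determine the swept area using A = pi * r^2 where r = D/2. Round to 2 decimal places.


Compute the rotor radius:
  r = D / 2 = 120 / 2 = 60.0 m
Calculate swept area:
  A = pi * r^2 = pi * 60.0^2
  A = 11309.73 m^2

11309.73


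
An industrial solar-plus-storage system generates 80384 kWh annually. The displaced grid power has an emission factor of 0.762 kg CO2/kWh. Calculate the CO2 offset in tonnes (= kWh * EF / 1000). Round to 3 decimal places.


CO2 offset in kg = generation * emission_factor
CO2 offset = 80384 * 0.762 = 61252.61 kg
Convert to tonnes:
  CO2 offset = 61252.61 / 1000 = 61.253 tonnes

61.253


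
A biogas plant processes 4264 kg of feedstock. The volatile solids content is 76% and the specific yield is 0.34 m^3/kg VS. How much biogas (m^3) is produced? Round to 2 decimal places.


Compute volatile solids:
  VS = mass * VS_fraction = 4264 * 0.76 = 3240.64 kg
Calculate biogas volume:
  Biogas = VS * specific_yield = 3240.64 * 0.34
  Biogas = 1101.82 m^3

1101.82


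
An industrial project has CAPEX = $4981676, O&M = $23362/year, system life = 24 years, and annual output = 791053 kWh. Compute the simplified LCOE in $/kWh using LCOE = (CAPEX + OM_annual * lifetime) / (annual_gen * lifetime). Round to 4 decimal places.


Total cost = CAPEX + OM * lifetime = 4981676 + 23362 * 24 = 4981676 + 560688 = 5542364
Total generation = annual * lifetime = 791053 * 24 = 18985272 kWh
LCOE = 5542364 / 18985272
LCOE = 0.2919 $/kWh

0.2919


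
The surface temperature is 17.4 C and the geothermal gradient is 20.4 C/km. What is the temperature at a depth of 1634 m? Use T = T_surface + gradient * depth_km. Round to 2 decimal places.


Convert depth to km: 1634 / 1000 = 1.634 km
Temperature increase = gradient * depth_km = 20.4 * 1.634 = 33.33 C
Temperature at depth = T_surface + delta_T = 17.4 + 33.33
T = 50.73 C

50.73


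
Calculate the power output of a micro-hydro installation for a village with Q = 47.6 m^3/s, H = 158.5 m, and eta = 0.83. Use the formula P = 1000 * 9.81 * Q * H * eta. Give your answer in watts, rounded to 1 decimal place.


Apply the hydropower formula P = rho * g * Q * H * eta
rho * g = 1000 * 9.81 = 9810.0
P = 9810.0 * 47.6 * 158.5 * 0.83
P = 61430396.6 W

61430396.6
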